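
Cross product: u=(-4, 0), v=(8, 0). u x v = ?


u x v = u_x*v_y - u_y*v_x = (-4)*0 - 0*8
= 0 - 0 = 0

0


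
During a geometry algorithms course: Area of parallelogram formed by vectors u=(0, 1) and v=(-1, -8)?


|u x v| = |0*(-8) - 1*(-1)|
= |0 - (-1)| = 1

1


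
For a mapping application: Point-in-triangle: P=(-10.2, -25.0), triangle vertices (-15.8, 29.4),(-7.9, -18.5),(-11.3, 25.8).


Cross products: AB x AP = -161.52, BC x BP = 123.99, CA x CP = 224.64
All same sign? no

No, outside


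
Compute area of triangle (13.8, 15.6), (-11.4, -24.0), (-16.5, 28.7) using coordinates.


Area = |x_A(y_B-y_C) + x_B(y_C-y_A) + x_C(y_A-y_B)|/2
= |(-727.26) + (-149.34) + (-653.4)|/2
= 1530/2 = 765

765


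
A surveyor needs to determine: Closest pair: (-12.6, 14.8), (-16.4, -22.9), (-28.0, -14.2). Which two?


d(P0,P1) = 37.891, d(P0,P2) = 32.8353, d(P1,P2) = 14.5
Closest: P1 and P2

Closest pair: (-16.4, -22.9) and (-28.0, -14.2), distance = 14.5


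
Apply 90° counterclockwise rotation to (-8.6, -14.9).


90° CCW: (x,y) -> (-y, x)
(-8.6,-14.9) -> (14.9, -8.6)

(14.9, -8.6)


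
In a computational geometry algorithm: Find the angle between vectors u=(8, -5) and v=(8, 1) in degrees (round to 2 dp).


u.v = 59, |u| = sqrt(89) = 9.434, |v| = sqrt(65) = 8.0623
cos(theta) = u.v/(|u||v|) = 59/sqrt(5785) = 0.775712
theta = acos(0.775712) = 39.13 degrees

39.13 degrees


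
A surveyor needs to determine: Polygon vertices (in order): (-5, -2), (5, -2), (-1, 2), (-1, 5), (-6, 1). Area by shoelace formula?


Shoelace sum: ((-5)*(-2) - 5*(-2)) + (5*2 - (-1)*(-2)) + ((-1)*5 - (-1)*2) + ((-1)*1 - (-6)*5) + ((-6)*(-2) - (-5)*1)
= 71
Area = |71|/2 = 35.5

35.5


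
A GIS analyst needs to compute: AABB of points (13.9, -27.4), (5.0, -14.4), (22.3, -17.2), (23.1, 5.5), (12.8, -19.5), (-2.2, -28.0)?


x range: [-2.2, 23.1]
y range: [-28, 5.5]
Bounding box: (-2.2,-28) to (23.1,5.5)

(-2.2,-28) to (23.1,5.5)


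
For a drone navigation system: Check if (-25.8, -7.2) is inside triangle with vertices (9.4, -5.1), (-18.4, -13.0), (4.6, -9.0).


Cross products: AB x AP = -219.7, BC x BP = 163, CA x CP = 127.2
All same sign? no

No, outside


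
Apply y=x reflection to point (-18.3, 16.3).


Reflection over y=x: (x,y) -> (y,x)
(-18.3, 16.3) -> (16.3, -18.3)

(16.3, -18.3)


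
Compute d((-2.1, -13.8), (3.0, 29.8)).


dx=5.1, dy=43.6
d^2 = 5.1^2 + 43.6^2 = 1926.97
d = sqrt(1926.97) = 43.8973

43.8973


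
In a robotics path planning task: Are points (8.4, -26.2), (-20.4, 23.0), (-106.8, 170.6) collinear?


Cross product: ((-20.4)-8.4)*(170.6-(-26.2)) - (23-(-26.2))*((-106.8)-8.4)
= 0

Yes, collinear


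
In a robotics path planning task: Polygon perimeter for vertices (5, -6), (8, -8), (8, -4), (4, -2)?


Sides: (5, -6)->(8, -8): sqrt(13) = 3.605551, (8, -8)->(8, -4): sqrt(16) = 4, (8, -4)->(4, -2): sqrt(20) = 4.472136, (4, -2)->(5, -6): sqrt(17) = 4.123106
Sum = 16.200793
Perimeter = 16.2008

16.2008


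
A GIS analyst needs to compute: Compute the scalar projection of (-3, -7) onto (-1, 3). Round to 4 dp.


u.v = -18, |v| = sqrt(10) = 3.1623
Scalar projection = u.v / |v| = -18 / sqrt(10) = -5.6921

-5.6921


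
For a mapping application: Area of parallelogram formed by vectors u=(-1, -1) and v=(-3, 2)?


|u x v| = |(-1)*2 - (-1)*(-3)|
= |(-2) - 3| = 5

5


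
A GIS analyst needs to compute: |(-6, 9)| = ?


|u| = sqrt((-6)^2 + 9^2) = sqrt(117) = 10.8167

10.8167


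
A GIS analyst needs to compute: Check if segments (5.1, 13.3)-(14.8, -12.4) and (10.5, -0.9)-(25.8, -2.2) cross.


Cross products: d1=210.24, d2=-170.36, d3=1.04, d4=381.64
d1*d2 < 0 and d3*d4 < 0? no

No, they don't intersect


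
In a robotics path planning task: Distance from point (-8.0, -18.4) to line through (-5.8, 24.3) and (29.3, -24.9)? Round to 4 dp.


|cross product| = 1607.01
|line direction| = sqrt(3652.65) = 60.4372
Distance = 1607.01/sqrt(3652.65) = 26.5898

26.5898


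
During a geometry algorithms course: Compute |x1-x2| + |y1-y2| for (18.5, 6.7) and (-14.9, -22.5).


|18.5-(-14.9)| + |6.7-(-22.5)| = 33.4 + 29.2 = 62.6

62.6


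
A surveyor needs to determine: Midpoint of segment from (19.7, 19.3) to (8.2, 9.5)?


M = ((19.7+8.2)/2, (19.3+9.5)/2)
= (13.95, 14.4)

(13.95, 14.4)


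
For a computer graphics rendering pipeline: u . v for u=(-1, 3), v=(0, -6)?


u . v = u_x*v_x + u_y*v_y = (-1)*0 + 3*(-6)
= 0 + (-18) = -18

-18


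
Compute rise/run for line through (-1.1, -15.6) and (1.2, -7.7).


slope = (y2-y1)/(x2-x1) = ((-7.7)-(-15.6))/(1.2-(-1.1)) = 7.9/2.3 = 3.4348

3.4348


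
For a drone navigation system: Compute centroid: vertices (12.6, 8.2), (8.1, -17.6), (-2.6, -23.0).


Centroid = ((x_A+x_B+x_C)/3, (y_A+y_B+y_C)/3)
= ((12.6+8.1+(-2.6))/3, (8.2+(-17.6)+(-23))/3)
= (6.0333, -10.8)

(6.0333, -10.8)


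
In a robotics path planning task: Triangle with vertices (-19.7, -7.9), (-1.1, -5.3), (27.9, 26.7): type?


Side lengths squared: AB^2=352.72, BC^2=1865, CA^2=3462.92
Sorted: [352.72, 1865, 3462.92]
By sides: Scalene, By angles: Obtuse

Scalene, Obtuse


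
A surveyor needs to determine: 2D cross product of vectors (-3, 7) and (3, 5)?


u x v = u_x*v_y - u_y*v_x = (-3)*5 - 7*3
= (-15) - 21 = -36

-36


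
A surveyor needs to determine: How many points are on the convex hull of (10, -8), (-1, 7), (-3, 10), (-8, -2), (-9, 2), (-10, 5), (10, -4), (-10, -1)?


Convex hull vertices (CCW): (-10, -1), (-8, -2), (10, -8), (10, -4), (-3, 10), (-10, 5)
Count = 6

6


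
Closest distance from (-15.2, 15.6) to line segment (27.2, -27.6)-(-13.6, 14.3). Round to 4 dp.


Project P onto AB: t = 1 (clamped to [0,1])
Closest point on segment: (-13.6, 14.3)
Distance: 2.0616

2.0616


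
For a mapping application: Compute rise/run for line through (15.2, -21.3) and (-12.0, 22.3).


slope = (y2-y1)/(x2-x1) = (22.3-(-21.3))/((-12)-15.2) = 43.6/(-27.2) = -1.6029

-1.6029


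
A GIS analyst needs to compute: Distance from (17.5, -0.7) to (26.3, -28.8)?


dx=8.8, dy=-28.1
d^2 = 8.8^2 + (-28.1)^2 = 867.05
d = sqrt(867.05) = 29.4457

29.4457


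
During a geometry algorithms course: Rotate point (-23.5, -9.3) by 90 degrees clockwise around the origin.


90° CW: (x,y) -> (y, -x)
(-23.5,-9.3) -> (-9.3, 23.5)

(-9.3, 23.5)


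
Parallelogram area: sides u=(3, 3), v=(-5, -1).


|u x v| = |3*(-1) - 3*(-5)|
= |(-3) - (-15)| = 12

12


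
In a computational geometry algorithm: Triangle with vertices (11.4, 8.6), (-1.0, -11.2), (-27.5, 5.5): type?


Side lengths squared: AB^2=545.8, BC^2=981.14, CA^2=1522.82
Sorted: [545.8, 981.14, 1522.82]
By sides: Scalene, By angles: Acute

Scalene, Acute


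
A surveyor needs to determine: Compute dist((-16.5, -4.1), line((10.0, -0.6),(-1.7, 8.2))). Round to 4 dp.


|cross product| = 274.15
|line direction| = sqrt(214.33) = 14.64
Distance = 274.15/sqrt(214.33) = 18.7261

18.7261


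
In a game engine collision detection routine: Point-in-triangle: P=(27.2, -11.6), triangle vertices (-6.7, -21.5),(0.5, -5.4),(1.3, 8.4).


Cross products: AB x AP = -474.51, BC x BP = -373.42, CA x CP = 934.41
All same sign? no

No, outside


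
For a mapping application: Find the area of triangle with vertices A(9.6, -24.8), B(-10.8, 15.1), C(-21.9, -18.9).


Area = |x_A(y_B-y_C) + x_B(y_C-y_A) + x_C(y_A-y_B)|/2
= |326.4 + (-63.72) + 873.81|/2
= 1136.49/2 = 568.245

568.245


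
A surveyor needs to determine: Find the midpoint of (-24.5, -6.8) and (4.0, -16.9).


M = (((-24.5)+4)/2, ((-6.8)+(-16.9))/2)
= (-10.25, -11.85)

(-10.25, -11.85)


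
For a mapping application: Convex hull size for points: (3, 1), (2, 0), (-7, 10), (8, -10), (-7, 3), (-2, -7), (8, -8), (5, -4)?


Convex hull vertices (CCW): (-7, 3), (-2, -7), (8, -10), (8, -8), (3, 1), (-7, 10)
Count = 6

6


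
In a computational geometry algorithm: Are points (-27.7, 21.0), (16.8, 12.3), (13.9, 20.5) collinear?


Cross product: (16.8-(-27.7))*(20.5-21) - (12.3-21)*(13.9-(-27.7))
= 339.67

No, not collinear


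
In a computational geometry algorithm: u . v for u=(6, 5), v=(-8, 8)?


u . v = u_x*v_x + u_y*v_y = 6*(-8) + 5*8
= (-48) + 40 = -8

-8


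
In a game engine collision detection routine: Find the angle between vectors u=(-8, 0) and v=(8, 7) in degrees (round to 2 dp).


u.v = -64, |u| = sqrt(64) = 8, |v| = sqrt(113) = 10.6301
cos(theta) = u.v/(|u||v|) = -64/sqrt(7232) = -0.752577
theta = acos(-0.752577) = 138.81 degrees

138.81 degrees


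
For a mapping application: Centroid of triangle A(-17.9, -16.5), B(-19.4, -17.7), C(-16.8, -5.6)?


Centroid = ((x_A+x_B+x_C)/3, (y_A+y_B+y_C)/3)
= (((-17.9)+(-19.4)+(-16.8))/3, ((-16.5)+(-17.7)+(-5.6))/3)
= (-18.0333, -13.2667)

(-18.0333, -13.2667)


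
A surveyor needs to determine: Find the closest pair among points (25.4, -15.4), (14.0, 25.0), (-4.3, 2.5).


d(P0,P1) = 41.9776, d(P0,P2) = 34.6771, d(P1,P2) = 29.0024
Closest: P1 and P2

Closest pair: (14.0, 25.0) and (-4.3, 2.5), distance = 29.0024


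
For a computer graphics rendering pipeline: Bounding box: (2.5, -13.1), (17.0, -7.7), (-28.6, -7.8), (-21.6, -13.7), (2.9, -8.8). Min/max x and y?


x range: [-28.6, 17]
y range: [-13.7, -7.7]
Bounding box: (-28.6,-13.7) to (17,-7.7)

(-28.6,-13.7) to (17,-7.7)


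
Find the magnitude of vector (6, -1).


|u| = sqrt(6^2 + (-1)^2) = sqrt(37) = 6.0828

6.0828


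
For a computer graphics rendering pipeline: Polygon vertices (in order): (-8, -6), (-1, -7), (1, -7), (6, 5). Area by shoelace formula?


Shoelace sum: ((-8)*(-7) - (-1)*(-6)) + ((-1)*(-7) - 1*(-7)) + (1*5 - 6*(-7)) + (6*(-6) - (-8)*5)
= 115
Area = |115|/2 = 57.5

57.5


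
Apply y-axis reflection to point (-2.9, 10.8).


Reflection over y-axis: (x,y) -> (-x,y)
(-2.9, 10.8) -> (2.9, 10.8)

(2.9, 10.8)


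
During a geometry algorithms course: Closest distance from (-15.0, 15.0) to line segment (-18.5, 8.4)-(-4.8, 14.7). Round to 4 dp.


Project P onto AB: t = 0.3937 (clamped to [0,1])
Closest point on segment: (-13.1057, 10.8806)
Distance: 4.5341

4.5341


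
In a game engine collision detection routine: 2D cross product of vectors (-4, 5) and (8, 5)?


u x v = u_x*v_y - u_y*v_x = (-4)*5 - 5*8
= (-20) - 40 = -60

-60


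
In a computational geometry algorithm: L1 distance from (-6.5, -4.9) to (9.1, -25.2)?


|(-6.5)-9.1| + |(-4.9)-(-25.2)| = 15.6 + 20.3 = 35.9

35.9


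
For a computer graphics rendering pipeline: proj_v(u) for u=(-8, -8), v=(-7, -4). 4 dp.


u.v = 88, |v| = sqrt(65) = 8.0623
Scalar projection = u.v / |v| = 88 / sqrt(65) = 10.9151

10.9151


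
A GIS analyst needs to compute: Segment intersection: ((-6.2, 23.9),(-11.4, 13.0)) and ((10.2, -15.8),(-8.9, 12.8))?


Cross products: d1=-289.23, d2=67.68, d3=385.2, d4=28.29
d1*d2 < 0 and d3*d4 < 0? no

No, they don't intersect


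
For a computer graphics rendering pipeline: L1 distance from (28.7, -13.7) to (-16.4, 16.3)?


|28.7-(-16.4)| + |(-13.7)-16.3| = 45.1 + 30 = 75.1

75.1


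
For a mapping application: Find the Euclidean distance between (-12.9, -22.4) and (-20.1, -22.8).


dx=-7.2, dy=-0.4
d^2 = (-7.2)^2 + (-0.4)^2 = 52
d = sqrt(52) = 7.2111

7.2111


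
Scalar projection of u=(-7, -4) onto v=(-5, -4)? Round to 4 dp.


u.v = 51, |v| = sqrt(41) = 6.4031
Scalar projection = u.v / |v| = 51 / sqrt(41) = 7.9649

7.9649


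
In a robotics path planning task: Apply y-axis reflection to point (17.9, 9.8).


Reflection over y-axis: (x,y) -> (-x,y)
(17.9, 9.8) -> (-17.9, 9.8)

(-17.9, 9.8)


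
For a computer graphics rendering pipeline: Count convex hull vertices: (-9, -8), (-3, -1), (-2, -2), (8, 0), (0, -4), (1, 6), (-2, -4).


Convex hull vertices (CCW): (-9, -8), (0, -4), (8, 0), (1, 6)
Count = 4

4


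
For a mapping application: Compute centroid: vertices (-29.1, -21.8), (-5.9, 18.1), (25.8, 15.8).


Centroid = ((x_A+x_B+x_C)/3, (y_A+y_B+y_C)/3)
= (((-29.1)+(-5.9)+25.8)/3, ((-21.8)+18.1+15.8)/3)
= (-3.0667, 4.0333)

(-3.0667, 4.0333)


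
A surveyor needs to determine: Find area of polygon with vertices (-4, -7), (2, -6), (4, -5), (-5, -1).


Shoelace sum: ((-4)*(-6) - 2*(-7)) + (2*(-5) - 4*(-6)) + (4*(-1) - (-5)*(-5)) + ((-5)*(-7) - (-4)*(-1))
= 54
Area = |54|/2 = 27

27


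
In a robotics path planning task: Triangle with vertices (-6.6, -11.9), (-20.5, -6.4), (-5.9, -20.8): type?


Side lengths squared: AB^2=223.46, BC^2=420.52, CA^2=79.7
Sorted: [79.7, 223.46, 420.52]
By sides: Scalene, By angles: Obtuse

Scalene, Obtuse


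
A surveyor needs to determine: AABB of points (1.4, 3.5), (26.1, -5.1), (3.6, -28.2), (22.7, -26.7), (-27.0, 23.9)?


x range: [-27, 26.1]
y range: [-28.2, 23.9]
Bounding box: (-27,-28.2) to (26.1,23.9)

(-27,-28.2) to (26.1,23.9)


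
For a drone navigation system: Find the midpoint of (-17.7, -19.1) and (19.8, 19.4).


M = (((-17.7)+19.8)/2, ((-19.1)+19.4)/2)
= (1.05, 0.15)

(1.05, 0.15)


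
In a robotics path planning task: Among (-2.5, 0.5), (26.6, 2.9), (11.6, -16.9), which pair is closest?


d(P0,P1) = 29.1988, d(P0,P2) = 22.3958, d(P1,P2) = 24.8403
Closest: P0 and P2

Closest pair: (-2.5, 0.5) and (11.6, -16.9), distance = 22.3958


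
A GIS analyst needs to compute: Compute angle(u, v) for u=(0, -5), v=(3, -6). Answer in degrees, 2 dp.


u.v = 30, |u| = sqrt(25) = 5, |v| = sqrt(45) = 6.7082
cos(theta) = u.v/(|u||v|) = 30/sqrt(1125) = 0.894427
theta = acos(0.894427) = 26.57 degrees

26.57 degrees


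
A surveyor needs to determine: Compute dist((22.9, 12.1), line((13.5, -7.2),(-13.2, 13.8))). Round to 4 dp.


|cross product| = 712.71
|line direction| = sqrt(1153.89) = 33.969
Distance = 712.71/sqrt(1153.89) = 20.9812

20.9812


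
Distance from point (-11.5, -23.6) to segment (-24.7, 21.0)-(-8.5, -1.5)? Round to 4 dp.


Project P onto AB: t = 1 (clamped to [0,1])
Closest point on segment: (-8.5, -1.5)
Distance: 22.3027

22.3027


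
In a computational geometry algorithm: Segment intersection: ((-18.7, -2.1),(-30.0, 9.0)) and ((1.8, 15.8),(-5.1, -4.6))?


Cross products: d1=-294.69, d2=-601.8, d3=-429.82, d4=-122.71
d1*d2 < 0 and d3*d4 < 0? no

No, they don't intersect


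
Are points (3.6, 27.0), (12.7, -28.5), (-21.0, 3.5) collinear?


Cross product: (12.7-3.6)*(3.5-27) - ((-28.5)-27)*((-21)-3.6)
= -1579.15

No, not collinear


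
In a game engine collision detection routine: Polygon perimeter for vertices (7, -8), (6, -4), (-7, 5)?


Sides: (7, -8)->(6, -4): sqrt(17) = 4.123106, (6, -4)->(-7, 5): sqrt(250) = 15.811388, (-7, 5)->(7, -8): sqrt(365) = 19.104973
Sum = 39.039467
Perimeter = 39.0395

39.0395


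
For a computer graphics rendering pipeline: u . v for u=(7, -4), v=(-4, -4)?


u . v = u_x*v_x + u_y*v_y = 7*(-4) + (-4)*(-4)
= (-28) + 16 = -12

-12


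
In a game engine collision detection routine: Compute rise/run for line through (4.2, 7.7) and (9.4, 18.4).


slope = (y2-y1)/(x2-x1) = (18.4-7.7)/(9.4-4.2) = 10.7/5.2 = 2.0577

2.0577


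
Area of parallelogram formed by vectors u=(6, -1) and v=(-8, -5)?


|u x v| = |6*(-5) - (-1)*(-8)|
= |(-30) - 8| = 38

38


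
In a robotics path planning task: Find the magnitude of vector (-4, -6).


|u| = sqrt((-4)^2 + (-6)^2) = sqrt(52) = 7.2111

7.2111


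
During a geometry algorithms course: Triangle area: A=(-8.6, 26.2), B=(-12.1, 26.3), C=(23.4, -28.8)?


Area = |x_A(y_B-y_C) + x_B(y_C-y_A) + x_C(y_A-y_B)|/2
= |(-473.86) + 665.5 + (-2.34)|/2
= 189.3/2 = 94.65

94.65


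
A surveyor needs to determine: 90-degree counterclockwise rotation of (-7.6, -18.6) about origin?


90° CCW: (x,y) -> (-y, x)
(-7.6,-18.6) -> (18.6, -7.6)

(18.6, -7.6)


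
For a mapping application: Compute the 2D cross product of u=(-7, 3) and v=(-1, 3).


u x v = u_x*v_y - u_y*v_x = (-7)*3 - 3*(-1)
= (-21) - (-3) = -18

-18


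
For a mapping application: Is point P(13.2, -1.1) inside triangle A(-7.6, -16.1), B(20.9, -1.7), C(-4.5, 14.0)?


Cross products: AB x AP = 127.98, BC x BP = 105.65, CA x CP = 579.58
All same sign? yes

Yes, inside


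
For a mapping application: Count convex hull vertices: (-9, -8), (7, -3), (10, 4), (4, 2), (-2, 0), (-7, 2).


Convex hull vertices (CCW): (-9, -8), (7, -3), (10, 4), (-7, 2)
Count = 4

4


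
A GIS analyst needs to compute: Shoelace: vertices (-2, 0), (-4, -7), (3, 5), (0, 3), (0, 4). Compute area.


Shoelace sum: ((-2)*(-7) - (-4)*0) + ((-4)*5 - 3*(-7)) + (3*3 - 0*5) + (0*4 - 0*3) + (0*0 - (-2)*4)
= 32
Area = |32|/2 = 16

16


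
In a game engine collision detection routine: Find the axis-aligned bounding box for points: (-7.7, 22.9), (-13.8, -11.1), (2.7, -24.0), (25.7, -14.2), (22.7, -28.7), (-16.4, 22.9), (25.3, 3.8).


x range: [-16.4, 25.7]
y range: [-28.7, 22.9]
Bounding box: (-16.4,-28.7) to (25.7,22.9)

(-16.4,-28.7) to (25.7,22.9)


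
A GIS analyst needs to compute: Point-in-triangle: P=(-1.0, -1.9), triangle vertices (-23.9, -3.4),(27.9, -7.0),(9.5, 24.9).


Cross products: AB x AP = 160.14, BC x BP = 828.07, CA x CP = 597.97
All same sign? yes

Yes, inside


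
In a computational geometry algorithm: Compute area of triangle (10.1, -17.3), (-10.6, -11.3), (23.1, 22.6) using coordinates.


Area = |x_A(y_B-y_C) + x_B(y_C-y_A) + x_C(y_A-y_B)|/2
= |(-342.39) + (-422.94) + (-138.6)|/2
= 903.93/2 = 451.965

451.965


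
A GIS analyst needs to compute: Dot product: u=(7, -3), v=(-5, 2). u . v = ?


u . v = u_x*v_x + u_y*v_y = 7*(-5) + (-3)*2
= (-35) + (-6) = -41

-41


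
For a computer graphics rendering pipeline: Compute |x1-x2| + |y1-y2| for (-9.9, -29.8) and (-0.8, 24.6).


|(-9.9)-(-0.8)| + |(-29.8)-24.6| = 9.1 + 54.4 = 63.5

63.5


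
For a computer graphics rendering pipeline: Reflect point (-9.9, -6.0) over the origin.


Reflection over origin: (x,y) -> (-x,-y)
(-9.9, -6) -> (9.9, 6)

(9.9, 6)


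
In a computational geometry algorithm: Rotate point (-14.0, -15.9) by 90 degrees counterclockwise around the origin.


90° CCW: (x,y) -> (-y, x)
(-14,-15.9) -> (15.9, -14)

(15.9, -14)


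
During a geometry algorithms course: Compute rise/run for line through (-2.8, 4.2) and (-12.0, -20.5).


slope = (y2-y1)/(x2-x1) = ((-20.5)-4.2)/((-12)-(-2.8)) = (-24.7)/(-9.2) = 2.6848

2.6848


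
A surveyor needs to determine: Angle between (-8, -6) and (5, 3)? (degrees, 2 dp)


u.v = -58, |u| = sqrt(100) = 10, |v| = sqrt(34) = 5.831
cos(theta) = u.v/(|u||v|) = -58/sqrt(3400) = -0.994692
theta = acos(-0.994692) = 174.09 degrees

174.09 degrees


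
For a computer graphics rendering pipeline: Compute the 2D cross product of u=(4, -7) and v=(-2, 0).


u x v = u_x*v_y - u_y*v_x = 4*0 - (-7)*(-2)
= 0 - 14 = -14

-14


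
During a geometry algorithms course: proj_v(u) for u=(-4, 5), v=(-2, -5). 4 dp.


u.v = -17, |v| = sqrt(29) = 5.3852
Scalar projection = u.v / |v| = -17 / sqrt(29) = -3.1568

-3.1568


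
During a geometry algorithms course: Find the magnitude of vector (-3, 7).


|u| = sqrt((-3)^2 + 7^2) = sqrt(58) = 7.6158

7.6158


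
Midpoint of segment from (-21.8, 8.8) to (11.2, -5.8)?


M = (((-21.8)+11.2)/2, (8.8+(-5.8))/2)
= (-5.3, 1.5)

(-5.3, 1.5)


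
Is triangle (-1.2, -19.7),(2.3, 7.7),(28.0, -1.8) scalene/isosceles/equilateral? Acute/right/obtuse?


Side lengths squared: AB^2=763.01, BC^2=750.74, CA^2=1173.05
Sorted: [750.74, 763.01, 1173.05]
By sides: Scalene, By angles: Acute

Scalene, Acute


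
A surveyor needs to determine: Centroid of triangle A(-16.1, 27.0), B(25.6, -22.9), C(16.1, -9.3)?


Centroid = ((x_A+x_B+x_C)/3, (y_A+y_B+y_C)/3)
= (((-16.1)+25.6+16.1)/3, (27+(-22.9)+(-9.3))/3)
= (8.5333, -1.7333)

(8.5333, -1.7333)


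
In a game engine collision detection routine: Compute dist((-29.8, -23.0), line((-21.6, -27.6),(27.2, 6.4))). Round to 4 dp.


|cross product| = 503.28
|line direction| = sqrt(3537.44) = 59.4764
Distance = 503.28/sqrt(3537.44) = 8.4618

8.4618


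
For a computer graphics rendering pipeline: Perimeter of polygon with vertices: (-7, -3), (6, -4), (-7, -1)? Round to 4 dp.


Sides: (-7, -3)->(6, -4): sqrt(170) = 13.038405, (6, -4)->(-7, -1): sqrt(178) = 13.341664, (-7, -1)->(-7, -3): sqrt(4) = 2
Sum = 28.380069
Perimeter = 28.3801

28.3801


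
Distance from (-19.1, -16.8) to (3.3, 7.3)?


dx=22.4, dy=24.1
d^2 = 22.4^2 + 24.1^2 = 1082.57
d = sqrt(1082.57) = 32.9024

32.9024


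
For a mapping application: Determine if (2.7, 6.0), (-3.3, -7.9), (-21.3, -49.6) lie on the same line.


Cross product: ((-3.3)-2.7)*((-49.6)-6) - ((-7.9)-6)*((-21.3)-2.7)
= 0

Yes, collinear


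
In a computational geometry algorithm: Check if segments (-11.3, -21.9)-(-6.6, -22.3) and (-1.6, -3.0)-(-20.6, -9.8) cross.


Cross products: d1=293.14, d2=332.7, d3=92.71, d4=53.15
d1*d2 < 0 and d3*d4 < 0? no

No, they don't intersect


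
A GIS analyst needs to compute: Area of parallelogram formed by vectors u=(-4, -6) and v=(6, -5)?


|u x v| = |(-4)*(-5) - (-6)*6|
= |20 - (-36)| = 56

56


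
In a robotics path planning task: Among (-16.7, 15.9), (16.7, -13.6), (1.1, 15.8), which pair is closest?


d(P0,P1) = 44.5624, d(P0,P2) = 17.8003, d(P1,P2) = 33.2824
Closest: P0 and P2

Closest pair: (-16.7, 15.9) and (1.1, 15.8), distance = 17.8003


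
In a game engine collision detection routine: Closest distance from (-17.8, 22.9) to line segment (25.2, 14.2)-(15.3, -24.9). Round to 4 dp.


Project P onto AB: t = 0.0526 (clamped to [0,1])
Closest point on segment: (24.6795, 12.1443)
Distance: 43.82

43.82


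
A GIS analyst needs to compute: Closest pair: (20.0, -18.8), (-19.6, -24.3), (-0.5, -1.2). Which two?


d(P0,P1) = 39.9801, d(P0,P2) = 27.0187, d(P1,P2) = 29.9737
Closest: P0 and P2

Closest pair: (20.0, -18.8) and (-0.5, -1.2), distance = 27.0187


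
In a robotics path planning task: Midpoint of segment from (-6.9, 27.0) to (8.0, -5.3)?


M = (((-6.9)+8)/2, (27+(-5.3))/2)
= (0.55, 10.85)

(0.55, 10.85)


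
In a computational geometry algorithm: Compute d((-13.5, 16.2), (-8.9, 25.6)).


dx=4.6, dy=9.4
d^2 = 4.6^2 + 9.4^2 = 109.52
d = sqrt(109.52) = 10.4652

10.4652


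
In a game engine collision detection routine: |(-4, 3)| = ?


|u| = sqrt((-4)^2 + 3^2) = sqrt(25) = 5

5


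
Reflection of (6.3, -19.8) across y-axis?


Reflection over y-axis: (x,y) -> (-x,y)
(6.3, -19.8) -> (-6.3, -19.8)

(-6.3, -19.8)


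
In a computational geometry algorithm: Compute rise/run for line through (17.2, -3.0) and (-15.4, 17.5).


slope = (y2-y1)/(x2-x1) = (17.5-(-3))/((-15.4)-17.2) = 20.5/(-32.6) = -0.6288

-0.6288


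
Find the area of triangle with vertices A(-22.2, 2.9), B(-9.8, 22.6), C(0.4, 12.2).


Area = |x_A(y_B-y_C) + x_B(y_C-y_A) + x_C(y_A-y_B)|/2
= |(-230.88) + (-91.14) + (-7.88)|/2
= 329.9/2 = 164.95

164.95


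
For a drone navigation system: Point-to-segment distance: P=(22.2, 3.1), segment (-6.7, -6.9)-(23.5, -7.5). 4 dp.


Project P onto AB: t = 0.95 (clamped to [0,1])
Closest point on segment: (21.99, -7.47)
Distance: 10.5721

10.5721


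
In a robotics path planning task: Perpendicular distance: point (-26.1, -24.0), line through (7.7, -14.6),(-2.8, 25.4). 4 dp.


|cross product| = 1450.7
|line direction| = sqrt(1710.25) = 41.3552
Distance = 1450.7/sqrt(1710.25) = 35.079

35.079


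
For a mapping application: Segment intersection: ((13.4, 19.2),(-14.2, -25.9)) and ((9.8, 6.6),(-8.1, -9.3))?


Cross products: d1=-168.3, d2=200.15, d3=185.4, d4=-183.05
d1*d2 < 0 and d3*d4 < 0? yes

Yes, they intersect


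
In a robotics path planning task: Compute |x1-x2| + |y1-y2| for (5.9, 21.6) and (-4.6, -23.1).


|5.9-(-4.6)| + |21.6-(-23.1)| = 10.5 + 44.7 = 55.2

55.2


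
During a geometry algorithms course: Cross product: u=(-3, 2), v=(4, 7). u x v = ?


u x v = u_x*v_y - u_y*v_x = (-3)*7 - 2*4
= (-21) - 8 = -29

-29


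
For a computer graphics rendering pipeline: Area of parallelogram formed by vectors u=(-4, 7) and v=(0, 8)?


|u x v| = |(-4)*8 - 7*0|
= |(-32) - 0| = 32

32


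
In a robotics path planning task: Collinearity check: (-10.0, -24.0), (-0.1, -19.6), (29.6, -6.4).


Cross product: ((-0.1)-(-10))*((-6.4)-(-24)) - ((-19.6)-(-24))*(29.6-(-10))
= 0

Yes, collinear


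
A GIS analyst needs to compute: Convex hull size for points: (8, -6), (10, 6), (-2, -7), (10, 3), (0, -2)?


Convex hull vertices (CCW): (-2, -7), (8, -6), (10, 3), (10, 6), (0, -2)
Count = 5

5


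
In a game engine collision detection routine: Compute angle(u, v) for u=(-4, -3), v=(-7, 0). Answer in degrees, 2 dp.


u.v = 28, |u| = sqrt(25) = 5, |v| = sqrt(49) = 7
cos(theta) = u.v/(|u||v|) = 28/sqrt(1225) = 0.8
theta = acos(0.8) = 36.87 degrees

36.87 degrees


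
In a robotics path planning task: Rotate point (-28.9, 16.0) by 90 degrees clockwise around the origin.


90° CW: (x,y) -> (y, -x)
(-28.9,16) -> (16, 28.9)

(16, 28.9)


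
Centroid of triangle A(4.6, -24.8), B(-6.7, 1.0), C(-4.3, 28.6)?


Centroid = ((x_A+x_B+x_C)/3, (y_A+y_B+y_C)/3)
= ((4.6+(-6.7)+(-4.3))/3, ((-24.8)+1+28.6)/3)
= (-2.1333, 1.6)

(-2.1333, 1.6)


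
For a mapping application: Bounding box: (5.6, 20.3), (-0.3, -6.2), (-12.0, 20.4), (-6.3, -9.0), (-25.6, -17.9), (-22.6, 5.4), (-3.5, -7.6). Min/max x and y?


x range: [-25.6, 5.6]
y range: [-17.9, 20.4]
Bounding box: (-25.6,-17.9) to (5.6,20.4)

(-25.6,-17.9) to (5.6,20.4)


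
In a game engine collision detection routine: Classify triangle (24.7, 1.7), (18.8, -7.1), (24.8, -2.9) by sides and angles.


Side lengths squared: AB^2=112.25, BC^2=53.64, CA^2=21.17
Sorted: [21.17, 53.64, 112.25]
By sides: Scalene, By angles: Obtuse

Scalene, Obtuse


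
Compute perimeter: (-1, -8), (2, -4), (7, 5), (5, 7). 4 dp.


Sides: (-1, -8)->(2, -4): sqrt(25) = 5, (2, -4)->(7, 5): sqrt(106) = 10.29563, (7, 5)->(5, 7): sqrt(8) = 2.828427, (5, 7)->(-1, -8): sqrt(261) = 16.155494
Sum = 34.279551
Perimeter = 34.2796

34.2796


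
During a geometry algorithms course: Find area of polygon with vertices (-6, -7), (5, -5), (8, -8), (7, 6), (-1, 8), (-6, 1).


Shoelace sum: ((-6)*(-5) - 5*(-7)) + (5*(-8) - 8*(-5)) + (8*6 - 7*(-8)) + (7*8 - (-1)*6) + ((-1)*1 - (-6)*8) + ((-6)*(-7) - (-6)*1)
= 326
Area = |326|/2 = 163

163


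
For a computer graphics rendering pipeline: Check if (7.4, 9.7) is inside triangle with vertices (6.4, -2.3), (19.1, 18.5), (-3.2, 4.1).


Cross products: AB x AP = 131.6, BC x BP = 27.76, CA x CP = 121.6
All same sign? yes

Yes, inside


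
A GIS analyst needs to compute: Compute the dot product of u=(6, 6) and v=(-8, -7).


u . v = u_x*v_x + u_y*v_y = 6*(-8) + 6*(-7)
= (-48) + (-42) = -90

-90


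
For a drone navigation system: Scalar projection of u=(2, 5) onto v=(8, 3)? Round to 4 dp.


u.v = 31, |v| = sqrt(73) = 8.544
Scalar projection = u.v / |v| = 31 / sqrt(73) = 3.6283

3.6283


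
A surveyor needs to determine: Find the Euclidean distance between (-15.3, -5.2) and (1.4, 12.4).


dx=16.7, dy=17.6
d^2 = 16.7^2 + 17.6^2 = 588.65
d = sqrt(588.65) = 24.2621

24.2621


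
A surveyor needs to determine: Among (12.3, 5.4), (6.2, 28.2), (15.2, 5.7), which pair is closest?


d(P0,P1) = 23.6019, d(P0,P2) = 2.9155, d(P1,P2) = 24.2332
Closest: P0 and P2

Closest pair: (12.3, 5.4) and (15.2, 5.7), distance = 2.9155


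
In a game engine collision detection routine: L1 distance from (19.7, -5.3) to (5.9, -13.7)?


|19.7-5.9| + |(-5.3)-(-13.7)| = 13.8 + 8.4 = 22.2

22.2


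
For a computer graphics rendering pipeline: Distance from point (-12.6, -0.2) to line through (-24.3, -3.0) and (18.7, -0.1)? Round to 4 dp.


|cross product| = 86.47
|line direction| = sqrt(1857.41) = 43.0977
Distance = 86.47/sqrt(1857.41) = 2.0064

2.0064


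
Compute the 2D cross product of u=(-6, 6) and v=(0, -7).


u x v = u_x*v_y - u_y*v_x = (-6)*(-7) - 6*0
= 42 - 0 = 42

42


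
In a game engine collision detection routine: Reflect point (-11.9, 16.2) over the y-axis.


Reflection over y-axis: (x,y) -> (-x,y)
(-11.9, 16.2) -> (11.9, 16.2)

(11.9, 16.2)


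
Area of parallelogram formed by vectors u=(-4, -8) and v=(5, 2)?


|u x v| = |(-4)*2 - (-8)*5|
= |(-8) - (-40)| = 32

32


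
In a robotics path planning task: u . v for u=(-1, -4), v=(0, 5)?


u . v = u_x*v_x + u_y*v_y = (-1)*0 + (-4)*5
= 0 + (-20) = -20

-20


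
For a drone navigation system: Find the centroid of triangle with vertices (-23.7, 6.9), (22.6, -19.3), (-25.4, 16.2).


Centroid = ((x_A+x_B+x_C)/3, (y_A+y_B+y_C)/3)
= (((-23.7)+22.6+(-25.4))/3, (6.9+(-19.3)+16.2)/3)
= (-8.8333, 1.2667)

(-8.8333, 1.2667)


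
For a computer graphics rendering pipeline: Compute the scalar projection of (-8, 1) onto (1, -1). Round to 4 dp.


u.v = -9, |v| = sqrt(2) = 1.4142
Scalar projection = u.v / |v| = -9 / sqrt(2) = -6.364

-6.364


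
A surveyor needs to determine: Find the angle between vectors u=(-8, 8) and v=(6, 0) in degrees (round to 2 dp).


u.v = -48, |u| = sqrt(128) = 11.3137, |v| = sqrt(36) = 6
cos(theta) = u.v/(|u||v|) = -48/sqrt(4608) = -0.707107
theta = acos(-0.707107) = 135 degrees

135 degrees


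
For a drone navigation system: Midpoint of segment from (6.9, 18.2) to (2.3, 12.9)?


M = ((6.9+2.3)/2, (18.2+12.9)/2)
= (4.6, 15.55)

(4.6, 15.55)


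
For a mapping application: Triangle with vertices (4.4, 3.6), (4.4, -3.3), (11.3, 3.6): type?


Side lengths squared: AB^2=47.61, BC^2=95.22, CA^2=47.61
Sorted: [47.61, 47.61, 95.22]
By sides: Isosceles, By angles: Right

Isosceles, Right


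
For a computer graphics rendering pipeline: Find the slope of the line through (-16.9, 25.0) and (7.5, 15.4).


slope = (y2-y1)/(x2-x1) = (15.4-25)/(7.5-(-16.9)) = (-9.6)/24.4 = -0.3934

-0.3934


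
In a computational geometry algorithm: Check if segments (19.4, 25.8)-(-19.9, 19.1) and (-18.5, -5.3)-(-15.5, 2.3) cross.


Cross products: d1=-194.74, d2=83.84, d3=968.3, d4=689.72
d1*d2 < 0 and d3*d4 < 0? no

No, they don't intersect


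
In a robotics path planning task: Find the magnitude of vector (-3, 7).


|u| = sqrt((-3)^2 + 7^2) = sqrt(58) = 7.6158

7.6158


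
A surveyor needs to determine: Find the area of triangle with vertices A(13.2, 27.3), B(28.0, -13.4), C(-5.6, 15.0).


Area = |x_A(y_B-y_C) + x_B(y_C-y_A) + x_C(y_A-y_B)|/2
= |(-374.88) + (-344.4) + (-227.92)|/2
= 947.2/2 = 473.6

473.6


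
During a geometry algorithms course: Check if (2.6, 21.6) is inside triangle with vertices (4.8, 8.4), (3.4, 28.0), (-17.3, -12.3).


Cross products: AB x AP = 24.64, BC x BP = 100.24, CA x CP = 337.26
All same sign? yes

Yes, inside


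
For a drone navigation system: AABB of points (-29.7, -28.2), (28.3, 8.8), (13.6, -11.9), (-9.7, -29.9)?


x range: [-29.7, 28.3]
y range: [-29.9, 8.8]
Bounding box: (-29.7,-29.9) to (28.3,8.8)

(-29.7,-29.9) to (28.3,8.8)


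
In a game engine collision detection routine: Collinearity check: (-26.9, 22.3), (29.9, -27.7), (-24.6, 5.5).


Cross product: (29.9-(-26.9))*(5.5-22.3) - ((-27.7)-22.3)*((-24.6)-(-26.9))
= -839.24

No, not collinear


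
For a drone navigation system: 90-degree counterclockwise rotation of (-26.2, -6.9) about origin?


90° CCW: (x,y) -> (-y, x)
(-26.2,-6.9) -> (6.9, -26.2)

(6.9, -26.2)


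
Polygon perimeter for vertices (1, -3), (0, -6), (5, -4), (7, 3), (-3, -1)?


Sides: (1, -3)->(0, -6): sqrt(10) = 3.162278, (0, -6)->(5, -4): sqrt(29) = 5.385165, (5, -4)->(7, 3): sqrt(53) = 7.28011, (7, 3)->(-3, -1): sqrt(116) = 10.77033, (-3, -1)->(1, -3): sqrt(20) = 4.472136
Sum = 31.070019
Perimeter = 31.07

31.07


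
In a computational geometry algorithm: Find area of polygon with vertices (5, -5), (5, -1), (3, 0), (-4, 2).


Shoelace sum: (5*(-1) - 5*(-5)) + (5*0 - 3*(-1)) + (3*2 - (-4)*0) + ((-4)*(-5) - 5*2)
= 39
Area = |39|/2 = 19.5

19.5


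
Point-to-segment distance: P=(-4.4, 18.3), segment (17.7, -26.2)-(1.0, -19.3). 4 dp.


Project P onto AB: t = 1 (clamped to [0,1])
Closest point on segment: (1, -19.3)
Distance: 37.9858

37.9858


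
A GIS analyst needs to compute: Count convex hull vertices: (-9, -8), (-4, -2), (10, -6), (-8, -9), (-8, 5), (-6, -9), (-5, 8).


Convex hull vertices (CCW): (-9, -8), (-8, -9), (-6, -9), (10, -6), (-5, 8), (-8, 5)
Count = 6

6


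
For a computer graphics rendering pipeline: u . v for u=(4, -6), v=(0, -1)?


u . v = u_x*v_x + u_y*v_y = 4*0 + (-6)*(-1)
= 0 + 6 = 6

6


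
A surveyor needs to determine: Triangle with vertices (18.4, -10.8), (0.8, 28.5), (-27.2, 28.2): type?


Side lengths squared: AB^2=1854.25, BC^2=784.09, CA^2=3600.36
Sorted: [784.09, 1854.25, 3600.36]
By sides: Scalene, By angles: Obtuse

Scalene, Obtuse


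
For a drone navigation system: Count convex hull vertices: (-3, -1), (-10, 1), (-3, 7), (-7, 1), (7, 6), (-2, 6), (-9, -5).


Convex hull vertices (CCW): (-10, 1), (-9, -5), (-3, -1), (7, 6), (-3, 7)
Count = 5

5


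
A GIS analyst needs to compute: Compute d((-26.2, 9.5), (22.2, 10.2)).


dx=48.4, dy=0.7
d^2 = 48.4^2 + 0.7^2 = 2343.05
d = sqrt(2343.05) = 48.4051

48.4051


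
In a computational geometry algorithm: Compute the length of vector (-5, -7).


|u| = sqrt((-5)^2 + (-7)^2) = sqrt(74) = 8.6023

8.6023


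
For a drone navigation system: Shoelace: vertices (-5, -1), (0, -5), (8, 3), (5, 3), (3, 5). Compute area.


Shoelace sum: ((-5)*(-5) - 0*(-1)) + (0*3 - 8*(-5)) + (8*3 - 5*3) + (5*5 - 3*3) + (3*(-1) - (-5)*5)
= 112
Area = |112|/2 = 56

56


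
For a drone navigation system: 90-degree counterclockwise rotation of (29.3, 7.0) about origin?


90° CCW: (x,y) -> (-y, x)
(29.3,7) -> (-7, 29.3)

(-7, 29.3)


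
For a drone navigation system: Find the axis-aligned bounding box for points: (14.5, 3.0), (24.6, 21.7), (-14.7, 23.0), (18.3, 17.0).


x range: [-14.7, 24.6]
y range: [3, 23]
Bounding box: (-14.7,3) to (24.6,23)

(-14.7,3) to (24.6,23)


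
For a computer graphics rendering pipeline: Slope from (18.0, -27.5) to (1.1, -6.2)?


slope = (y2-y1)/(x2-x1) = ((-6.2)-(-27.5))/(1.1-18) = 21.3/(-16.9) = -1.2604

-1.2604


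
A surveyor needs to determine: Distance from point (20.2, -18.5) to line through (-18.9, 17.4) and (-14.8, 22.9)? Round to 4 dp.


|cross product| = 362.24
|line direction| = sqrt(47.06) = 6.86
Distance = 362.24/sqrt(47.06) = 52.8044

52.8044


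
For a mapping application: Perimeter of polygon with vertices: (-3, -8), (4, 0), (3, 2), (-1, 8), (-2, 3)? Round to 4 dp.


Sides: (-3, -8)->(4, 0): sqrt(113) = 10.630146, (4, 0)->(3, 2): sqrt(5) = 2.236068, (3, 2)->(-1, 8): sqrt(52) = 7.211103, (-1, 8)->(-2, 3): sqrt(26) = 5.09902, (-2, 3)->(-3, -8): sqrt(122) = 11.045361
Sum = 36.221698
Perimeter = 36.2217

36.2217


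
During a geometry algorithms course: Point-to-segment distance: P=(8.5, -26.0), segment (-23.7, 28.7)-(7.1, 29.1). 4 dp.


Project P onto AB: t = 1 (clamped to [0,1])
Closest point on segment: (7.1, 29.1)
Distance: 55.1178

55.1178


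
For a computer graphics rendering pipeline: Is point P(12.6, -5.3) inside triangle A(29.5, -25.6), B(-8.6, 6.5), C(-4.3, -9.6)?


Cross products: AB x AP = -230.94, BC x BP = 290.58, CA x CP = 415.74
All same sign? no

No, outside


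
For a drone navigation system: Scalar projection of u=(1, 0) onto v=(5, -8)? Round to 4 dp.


u.v = 5, |v| = sqrt(89) = 9.434
Scalar projection = u.v / |v| = 5 / sqrt(89) = 0.53

0.53


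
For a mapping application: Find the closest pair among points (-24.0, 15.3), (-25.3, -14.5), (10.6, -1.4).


d(P0,P1) = 29.8283, d(P0,P2) = 38.4194, d(P1,P2) = 38.2154
Closest: P0 and P1

Closest pair: (-24.0, 15.3) and (-25.3, -14.5), distance = 29.8283


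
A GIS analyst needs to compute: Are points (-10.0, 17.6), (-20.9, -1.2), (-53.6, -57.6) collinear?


Cross product: ((-20.9)-(-10))*((-57.6)-17.6) - ((-1.2)-17.6)*((-53.6)-(-10))
= 0

Yes, collinear


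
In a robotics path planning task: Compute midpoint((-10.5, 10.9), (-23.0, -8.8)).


M = (((-10.5)+(-23))/2, (10.9+(-8.8))/2)
= (-16.75, 1.05)

(-16.75, 1.05)


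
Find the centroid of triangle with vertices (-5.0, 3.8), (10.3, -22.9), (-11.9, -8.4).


Centroid = ((x_A+x_B+x_C)/3, (y_A+y_B+y_C)/3)
= (((-5)+10.3+(-11.9))/3, (3.8+(-22.9)+(-8.4))/3)
= (-2.2, -9.1667)

(-2.2, -9.1667)


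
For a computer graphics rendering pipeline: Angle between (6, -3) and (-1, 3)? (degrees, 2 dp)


u.v = -15, |u| = sqrt(45) = 6.7082, |v| = sqrt(10) = 3.1623
cos(theta) = u.v/(|u||v|) = -15/sqrt(450) = -0.707107
theta = acos(-0.707107) = 135 degrees

135 degrees


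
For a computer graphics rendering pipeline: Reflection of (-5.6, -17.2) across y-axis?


Reflection over y-axis: (x,y) -> (-x,y)
(-5.6, -17.2) -> (5.6, -17.2)

(5.6, -17.2)


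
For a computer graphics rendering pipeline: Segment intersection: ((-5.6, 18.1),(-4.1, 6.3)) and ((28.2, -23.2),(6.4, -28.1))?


Cross products: d1=-1065.96, d2=-801.37, d3=336.89, d4=72.3
d1*d2 < 0 and d3*d4 < 0? no

No, they don't intersect


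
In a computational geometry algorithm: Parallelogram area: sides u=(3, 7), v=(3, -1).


|u x v| = |3*(-1) - 7*3|
= |(-3) - 21| = 24

24


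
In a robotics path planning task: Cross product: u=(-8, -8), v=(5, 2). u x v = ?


u x v = u_x*v_y - u_y*v_x = (-8)*2 - (-8)*5
= (-16) - (-40) = 24

24


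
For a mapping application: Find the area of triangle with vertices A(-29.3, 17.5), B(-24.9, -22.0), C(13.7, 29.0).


Area = |x_A(y_B-y_C) + x_B(y_C-y_A) + x_C(y_A-y_B)|/2
= |1494.3 + (-286.35) + 541.15|/2
= 1749.1/2 = 874.55

874.55


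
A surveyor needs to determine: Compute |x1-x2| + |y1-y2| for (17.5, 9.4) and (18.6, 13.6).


|17.5-18.6| + |9.4-13.6| = 1.1 + 4.2 = 5.3

5.3


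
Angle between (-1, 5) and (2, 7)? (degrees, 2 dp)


u.v = 33, |u| = sqrt(26) = 5.099, |v| = sqrt(53) = 7.2801
cos(theta) = u.v/(|u||v|) = 33/sqrt(1378) = 0.888975
theta = acos(0.888975) = 27.26 degrees

27.26 degrees


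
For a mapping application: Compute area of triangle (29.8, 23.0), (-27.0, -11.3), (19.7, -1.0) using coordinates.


Area = |x_A(y_B-y_C) + x_B(y_C-y_A) + x_C(y_A-y_B)|/2
= |(-306.94) + 648 + 675.71|/2
= 1016.77/2 = 508.385

508.385


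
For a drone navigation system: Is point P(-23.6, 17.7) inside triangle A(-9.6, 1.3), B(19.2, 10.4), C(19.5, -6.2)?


Cross products: AB x AP = 599.72, BC x BP = -708.29, CA x CP = -372.24
All same sign? no

No, outside


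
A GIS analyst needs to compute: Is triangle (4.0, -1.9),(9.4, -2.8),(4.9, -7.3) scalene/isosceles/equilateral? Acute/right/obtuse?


Side lengths squared: AB^2=29.97, BC^2=40.5, CA^2=29.97
Sorted: [29.97, 29.97, 40.5]
By sides: Isosceles, By angles: Acute

Isosceles, Acute


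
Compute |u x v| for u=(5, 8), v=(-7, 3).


|u x v| = |5*3 - 8*(-7)|
= |15 - (-56)| = 71

71


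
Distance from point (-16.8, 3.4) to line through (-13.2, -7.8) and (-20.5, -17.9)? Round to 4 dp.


|cross product| = 118.12
|line direction| = sqrt(155.3) = 12.4619
Distance = 118.12/sqrt(155.3) = 9.4785

9.4785


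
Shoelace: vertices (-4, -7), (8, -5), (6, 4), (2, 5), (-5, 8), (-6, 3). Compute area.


Shoelace sum: ((-4)*(-5) - 8*(-7)) + (8*4 - 6*(-5)) + (6*5 - 2*4) + (2*8 - (-5)*5) + ((-5)*3 - (-6)*8) + ((-6)*(-7) - (-4)*3)
= 288
Area = |288|/2 = 144

144


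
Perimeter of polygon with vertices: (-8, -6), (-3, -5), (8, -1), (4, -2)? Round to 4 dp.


Sides: (-8, -6)->(-3, -5): sqrt(26) = 5.09902, (-3, -5)->(8, -1): sqrt(137) = 11.7047, (8, -1)->(4, -2): sqrt(17) = 4.123106, (4, -2)->(-8, -6): sqrt(160) = 12.649111
Sum = 33.575937
Perimeter = 33.5759

33.5759


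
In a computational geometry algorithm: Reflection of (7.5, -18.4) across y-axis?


Reflection over y-axis: (x,y) -> (-x,y)
(7.5, -18.4) -> (-7.5, -18.4)

(-7.5, -18.4)
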